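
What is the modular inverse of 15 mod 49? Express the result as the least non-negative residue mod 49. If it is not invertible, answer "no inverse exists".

36

Run Euclid on (49, 15):
49 = 3×15 + 4
15 = 3×4 + 3
4 = 1×3 + 1
3 = 3×1 + 0
gcd = 1, so the inverse exists. Back-substitute:
1 = 4 − 3
1 = −15 + 4·4
1 = 4·49 − 13·15
So 15·(-13) ≡ 1 (mod 49), and -13 ≡ 36 (mod 49).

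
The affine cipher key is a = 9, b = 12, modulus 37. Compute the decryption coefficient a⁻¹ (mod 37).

Extended Euclidean algorithm:
37 = 4·9 + 1
9 = 9·1 + 0
gcd = 1, so the inverse exists. Back-substitute:
1 = 37 − 4·9
Hence 9⁻¹ ≡ -4 ≡ 33 (mod 37).

33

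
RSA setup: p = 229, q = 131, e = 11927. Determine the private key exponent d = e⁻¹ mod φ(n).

12023

φ(n) = (p−1)(q−1) = 228·130 = 29640.
Need d with 11927·d ≡ 1 (mod 29640). Apply the extended Euclidean algorithm:
29640 = 2·11927 + 5786
11927 = 2·5786 + 355
5786 = 16·355 + 106
355 = 3·106 + 37
106 = 2·37 + 32
37 = 1·32 + 5
32 = 6·5 + 2
5 = 2·2 + 1
2 = 2·1 + 0
Back-substitute:
1 = 5 − 2·2
1 = −2·32 + 13·5
1 = 13·37 − 15·32
1 = −15·106 + 43·37
1 = 43·355 − 144·106
1 = −144·5786 + 2347·355
1 = 2347·11927 − 4838·5786
1 = −4838·29640 + 12023·11927
So 11927·12023 ≡ 1 (mod 29640), hence d = 12023.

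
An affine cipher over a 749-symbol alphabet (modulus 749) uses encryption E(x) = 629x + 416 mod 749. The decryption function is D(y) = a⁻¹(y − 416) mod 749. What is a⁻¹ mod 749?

Extended Euclidean algorithm:
749 = 1*629 + 120
629 = 5*120 + 29
120 = 4*29 + 4
29 = 7*4 + 1
4 = 4*1 + 0
Since gcd(629, 749) = 1, back-substitute to write 1 as a combination:
1 = 29 − 7·4
1 = −7·120 + 29·29
1 = 29·629 − 152·120
1 = −152·749 + 181·629
So 629·181 ≡ 1 (mod 749).

181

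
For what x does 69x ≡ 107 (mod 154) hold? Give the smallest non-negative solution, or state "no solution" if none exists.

131

First find gcd(69, 154):
154 = 2*69 + 16
69 = 4*16 + 5
16 = 3*5 + 1
5 = 5*1 + 0
gcd = 1, so a unique solution mod 154 exists.
Back-substitute for the Bézout coefficients:
1 = 16 − 3·5
1 = −3·69 + 13·16
1 = 13·154 − 29·69
So 69·(-29) ≡ 1 (mod 154), giving 69⁻¹ ≡ 125.
x ≡ 69⁻¹·107 ≡ 125·107 ≡ 131 (mod 154).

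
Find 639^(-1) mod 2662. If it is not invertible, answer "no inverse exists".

Apply the Euclidean algorithm to 2662 and 639:
2662 = 4×639 + 106
639 = 6×106 + 3
106 = 35×3 + 1
3 = 3×1 + 0
Since gcd(639, 2662) = 1, back-substitute to write 1 as a combination:
1 = 106 − 35·3
1 = −35·639 + 211·106
1 = 211·2662 − 879·639
Thus 639·(-879) ≡ 1 (mod 2662); reducing, -879 mod 2662 = 1783.

1783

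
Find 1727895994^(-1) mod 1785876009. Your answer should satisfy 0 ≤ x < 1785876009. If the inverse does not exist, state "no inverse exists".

1586912563

Extended Euclidean algorithm:
1785876009 = 1*1727895994 + 57980015
1727895994 = 29*57980015 + 46475559
57980015 = 1*46475559 + 11504456
46475559 = 4*11504456 + 457735
11504456 = 25*457735 + 61081
457735 = 7*61081 + 30168
61081 = 2*30168 + 745
30168 = 40*745 + 368
745 = 2*368 + 9
368 = 40*9 + 8
9 = 1*8 + 1
8 = 8*1 + 0
Since gcd(1727895994, 1785876009) = 1, back-substitute to write 1 as a combination:
1 = 9 − 8
1 = −368 + 41·9
1 = 41·745 − 83·368
1 = −83·30168 + 3361·745
1 = 3361·61081 − 6805·30168
1 = −6805·457735 + 50996·61081
1 = 50996·11504456 − 1281705·457735
1 = −1281705·46475559 + 5177816·11504456
1 = 5177816·57980015 − 6459521·46475559
1 = −6459521·1727895994 + 192503925·57980015
1 = 192503925·1785876009 − 198963446·1727895994
Thus 1727895994·(-198963446) ≡ 1 (mod 1785876009); reducing, -198963446 mod 1785876009 = 1586912563.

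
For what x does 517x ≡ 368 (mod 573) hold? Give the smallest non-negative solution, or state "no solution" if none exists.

First find gcd(517, 573):
573 = 1·517 + 56
517 = 9·56 + 13
56 = 4·13 + 4
13 = 3·4 + 1
4 = 4·1 + 0
gcd = 1, so a unique solution mod 573 exists.
Back-substitute for the Bézout coefficients:
1 = 13 − 3·4
1 = −3·56 + 13·13
1 = 13·517 − 120·56
1 = −120·573 + 133·517
So 517·(133) ≡ 1 (mod 573), giving 517⁻¹ ≡ 133.
x ≡ 517⁻¹·368 ≡ 133·368 ≡ 239 (mod 573).

239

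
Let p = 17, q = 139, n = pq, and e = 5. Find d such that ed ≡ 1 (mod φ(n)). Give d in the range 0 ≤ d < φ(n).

φ(n) = (p−1)(q−1) = 16·138 = 2208.
Need d with 5·d ≡ 1 (mod 2208). Apply the extended Euclidean algorithm:
2208 = 441·5 + 3
5 = 1·3 + 2
3 = 1·2 + 1
2 = 2·1 + 0
Back-substitute:
1 = 3 − 2
1 = −5 + 2·3
1 = 2·2208 − 883·5
So 5·(-883) ≡ 1 (mod 2208), hence d ≡ -883 ≡ 1325 (mod 2208).

1325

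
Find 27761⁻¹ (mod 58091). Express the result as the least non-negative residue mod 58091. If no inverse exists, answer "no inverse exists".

Run Euclid on (58091, 27761):
58091 = 2*27761 + 2569
27761 = 10*2569 + 2071
2569 = 1*2071 + 498
2071 = 4*498 + 79
498 = 6*79 + 24
79 = 3*24 + 7
24 = 3*7 + 3
7 = 2*3 + 1
3 = 3*1 + 0
Since gcd(27761, 58091) = 1, back-substitute to write 1 as a combination:
1 = 7 − 2·3
1 = −2·24 + 7·7
1 = 7·79 − 23·24
1 = −23·498 + 145·79
1 = 145·2071 − 603·498
1 = −603·2569 + 748·2071
1 = 748·27761 − 8083·2569
1 = −8083·58091 + 16914·27761
So 27761·16914 ≡ 1 (mod 58091).

16914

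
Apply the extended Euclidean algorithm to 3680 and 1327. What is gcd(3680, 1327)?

Apply Euclid's algorithm to 3680 and 1327:
3680 = 2·1327 + 1026
1327 = 1·1026 + 301
1026 = 3·301 + 123
301 = 2·123 + 55
123 = 2·55 + 13
55 = 4·13 + 3
13 = 4·3 + 1
3 = 3·1 + 0
gcd(3680, 1327) = 1.
Back-substituting:
1 = 13 − 4·3
1 = −4·55 + 17·13
1 = 17·123 − 38·55
1 = −38·301 + 93·123
1 = 93·1026 − 317·301
1 = −317·1327 + 410·1026
1 = 410·3680 − 1137·1327
So 1 = (410)·3680 + (-1137)·1327.

1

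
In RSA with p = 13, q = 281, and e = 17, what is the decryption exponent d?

φ(n) = (p−1)(q−1) = 12·280 = 3360.
Need d with 17·d ≡ 1 (mod 3360). Apply the extended Euclidean algorithm:
3360 = 197×17 + 11
17 = 1×11 + 6
11 = 1×6 + 5
6 = 1×5 + 1
5 = 5×1 + 0
Back-substitute:
1 = 6 − 5
1 = −11 + 2·6
1 = 2·17 − 3·11
1 = −3·3360 + 593·17
So 17·593 ≡ 1 (mod 3360), hence d = 593.

593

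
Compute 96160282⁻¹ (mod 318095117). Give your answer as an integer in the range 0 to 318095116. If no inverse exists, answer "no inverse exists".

268906036

gcd(318095117, 96160282) by repeated division:
318095117 = 3*96160282 + 29614271
96160282 = 3*29614271 + 7317469
29614271 = 4*7317469 + 344395
7317469 = 21*344395 + 85174
344395 = 4*85174 + 3699
85174 = 23*3699 + 97
3699 = 38*97 + 13
97 = 7*13 + 6
13 = 2*6 + 1
6 = 6*1 + 0
gcd = 1, so the inverse exists. Back-substitute:
1 = 13 − 2·6
1 = −2·97 + 15·13
1 = 15·3699 − 572·97
1 = −572·85174 + 13171·3699
1 = 13171·344395 − 53256·85174
1 = −53256·7317469 + 1131547·344395
1 = 1131547·29614271 − 4579444·7317469
1 = −4579444·96160282 + 14869879·29614271
1 = 14869879·318095117 − 49189081·96160282
Thus 96160282·(-49189081) ≡ 1 (mod 318095117); reducing, -49189081 mod 318095117 = 268906036.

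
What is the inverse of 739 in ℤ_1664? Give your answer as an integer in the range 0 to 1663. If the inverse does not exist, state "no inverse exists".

331

Run Euclid on (1664, 739):
1664 = 2·739 + 186
739 = 3·186 + 181
186 = 1·181 + 5
181 = 36·5 + 1
5 = 5·1 + 0
Since gcd(739, 1664) = 1, back-substitute to write 1 as a combination:
1 = 181 − 36·5
1 = −36·186 + 37·181
1 = 37·739 − 147·186
1 = −147·1664 + 331·739
So 739·331 ≡ 1 (mod 1664).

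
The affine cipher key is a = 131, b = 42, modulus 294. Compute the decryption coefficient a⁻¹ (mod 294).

Extended Euclidean algorithm:
294 = 2·131 + 32
131 = 4·32 + 3
32 = 10·3 + 2
3 = 1·2 + 1
2 = 2·1 + 0
Since gcd(131, 294) = 1, back-substitute to write 1 as a combination:
1 = 3 − 2
1 = −32 + 11·3
1 = 11·131 − 45·32
1 = −45·294 + 101·131
So 131·101 ≡ 1 (mod 294).

101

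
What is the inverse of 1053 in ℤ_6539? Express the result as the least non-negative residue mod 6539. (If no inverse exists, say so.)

Compute gcd(1053, 6539):
6539 = 6×1053 + 221
1053 = 4×221 + 169
221 = 1×169 + 52
169 = 3×52 + 13
52 = 4×13 + 0
Since gcd = 13 > 1, 1053 is not a unit mod 6539.

no inverse exists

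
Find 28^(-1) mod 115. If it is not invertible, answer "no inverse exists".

37

Apply the Euclidean algorithm to 115 and 28:
115 = 4×28 + 3
28 = 9×3 + 1
3 = 3×1 + 0
gcd = 1, so the inverse exists. Back-substitute:
1 = 28 − 9·3
1 = −9·115 + 37·28
So 28·37 ≡ 1 (mod 115).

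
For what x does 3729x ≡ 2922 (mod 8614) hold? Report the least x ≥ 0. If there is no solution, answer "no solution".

First find gcd(3729, 8614):
8614 = 2*3729 + 1156
3729 = 3*1156 + 261
1156 = 4*261 + 112
261 = 2*112 + 37
112 = 3*37 + 1
37 = 37*1 + 0
gcd = 1, so a unique solution mod 8614 exists.
Back-substitute for the Bézout coefficients:
1 = 112 − 3·37
1 = −3·261 + 7·112
1 = 7·1156 − 31·261
1 = −31·3729 + 100·1156
1 = 100·8614 − 231·3729
So 3729·(-231) ≡ 1 (mod 8614), giving 3729⁻¹ ≡ 8383.
x ≡ 3729⁻¹·2922 ≡ 8383·2922 ≡ 5524 (mod 8614).

5524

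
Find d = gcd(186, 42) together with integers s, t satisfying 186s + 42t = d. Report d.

6

Euclidean algorithm:
186 = 4*42 + 18
42 = 2*18 + 6
18 = 3*6 + 0
gcd(186, 42) = 6.
Express as a combination:
6 = 42 − 2·18
6 = −2·186 + 9·42
So 6 = (-2)·186 + (9)·42.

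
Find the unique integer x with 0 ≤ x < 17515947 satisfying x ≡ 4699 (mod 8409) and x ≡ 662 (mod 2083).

14577496

Write x = 4699 + 8409·k. Then 8409·k ≡ 662 − 4699 ≡ 129 (mod 2083).
Need 8409⁻¹ mod 2083. Extended Euclid on (2083, 77):
2083 = 27·77 + 4
77 = 19·4 + 1
4 = 4·1 + 0
Back-substitute:
1 = 77 − 19·4
1 = −19·2083 + 514·77
8409⁻¹ ≡ 514 (mod 2083), so k ≡ 514·129 ≡ 1733 (mod 2083).
x = 4699 + 8409·1733 = 14577496.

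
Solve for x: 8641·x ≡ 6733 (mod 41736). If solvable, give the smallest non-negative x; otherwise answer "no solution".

26701

First find gcd(8641, 41736):
41736 = 4*8641 + 7172
8641 = 1*7172 + 1469
7172 = 4*1469 + 1296
1469 = 1*1296 + 173
1296 = 7*173 + 85
173 = 2*85 + 3
85 = 28*3 + 1
3 = 3*1 + 0
gcd = 1, so a unique solution mod 41736 exists.
Back-substitute for the Bézout coefficients:
1 = 85 − 28·3
1 = −28·173 + 57·85
1 = 57·1296 − 427·173
1 = −427·1469 + 484·1296
1 = 484·7172 − 2363·1469
1 = −2363·8641 + 2847·7172
1 = 2847·41736 − 13751·8641
So 8641·(-13751) ≡ 1 (mod 41736), giving 8641⁻¹ ≡ 27985.
x ≡ 8641⁻¹·6733 ≡ 27985·6733 ≡ 26701 (mod 41736).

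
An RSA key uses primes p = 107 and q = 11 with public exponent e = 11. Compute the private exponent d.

φ(n) = (p−1)(q−1) = 106·10 = 1060.
Need d with 11·d ≡ 1 (mod 1060). Apply the extended Euclidean algorithm:
1060 = 96*11 + 4
11 = 2*4 + 3
4 = 1*3 + 1
3 = 3*1 + 0
Back-substitute:
1 = 4 − 3
1 = −11 + 3·4
1 = 3·1060 − 289·11
So 11·(-289) ≡ 1 (mod 1060), hence d ≡ -289 ≡ 771 (mod 1060).

771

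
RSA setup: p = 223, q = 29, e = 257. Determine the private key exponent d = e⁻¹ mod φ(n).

φ(n) = (p−1)(q−1) = 222·28 = 6216.
Need d with 257·d ≡ 1 (mod 6216). Apply the extended Euclidean algorithm:
6216 = 24*257 + 48
257 = 5*48 + 17
48 = 2*17 + 14
17 = 1*14 + 3
14 = 4*3 + 2
3 = 1*2 + 1
2 = 2*1 + 0
Back-substitute:
1 = 3 − 2
1 = −14 + 5·3
1 = 5·17 − 6·14
1 = −6·48 + 17·17
1 = 17·257 − 91·48
1 = −91·6216 + 2201·257
So 257·2201 ≡ 1 (mod 6216), hence d = 2201.

2201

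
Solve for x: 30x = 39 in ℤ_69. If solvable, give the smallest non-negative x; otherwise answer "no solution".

First find gcd(30, 69):
69 = 2×30 + 9
30 = 3×9 + 3
9 = 3×3 + 0
gcd = 3 and 3 | 39, so solutions exist. Divide through by 3: 10x ≡ 13 (mod 23).
Now find 10⁻¹ mod 23:
23 = 2*10 + 3
10 = 3*3 + 1
3 = 3*1 + 0
Back-substitute:
1 = 10 − 3·3
1 = −3·23 + 7·10
So 10⁻¹ ≡ 7 (mod 23).
Then x ≡ 7·13 ≡ 22 (mod 23); the smallest non-negative solution is x = 22.

22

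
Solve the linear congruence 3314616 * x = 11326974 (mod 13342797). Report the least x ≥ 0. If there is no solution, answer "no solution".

First find gcd(3314616, 13342797):
13342797 = 4*3314616 + 84333
3314616 = 39*84333 + 25629
84333 = 3*25629 + 7446
25629 = 3*7446 + 3291
7446 = 2*3291 + 864
3291 = 3*864 + 699
864 = 1*699 + 165
699 = 4*165 + 39
165 = 4*39 + 9
39 = 4*9 + 3
9 = 3*3 + 0
gcd = 3 and 3 | 11326974, so solutions exist. Divide through by 3: 1104872x ≡ 3775658 (mod 4447599).
Now find 1104872⁻¹ mod 4447599:
4447599 = 4×1104872 + 28111
1104872 = 39×28111 + 8543
28111 = 3×8543 + 2482
8543 = 3×2482 + 1097
2482 = 2×1097 + 288
1097 = 3×288 + 233
288 = 1×233 + 55
233 = 4×55 + 13
55 = 4×13 + 3
13 = 4×3 + 1
3 = 3×1 + 0
Back-substitute:
1 = 13 − 4·3
1 = −4·55 + 17·13
1 = 17·233 − 72·55
1 = −72·288 + 89·233
1 = 89·1097 − 339·288
1 = −339·2482 + 767·1097
1 = 767·8543 − 2640·2482
1 = −2640·28111 + 8687·8543
1 = 8687·1104872 − 341433·28111
1 = −341433·4447599 + 1374419·1104872
So 1104872⁻¹ ≡ 1374419 (mod 4447599).
Then x ≡ 1374419·3775658 ≡ 2112274 (mod 4447599); the smallest non-negative solution is x = 2112274.

2112274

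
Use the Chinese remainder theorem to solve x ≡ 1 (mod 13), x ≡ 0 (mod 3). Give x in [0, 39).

Write x = 1 + 13·k. Then 13·k ≡ 0 − 1 ≡ 2 (mod 3).
Need 13⁻¹ mod 3. Extended Euclid on (3, 1):
3 = 3*1 + 0
13⁻¹ ≡ 1 (mod 3), so k ≡ 1·2 ≡ 2 (mod 3).
x = 1 + 13·2 = 27.

27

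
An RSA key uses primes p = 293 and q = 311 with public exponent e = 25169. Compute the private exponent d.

36249

φ(n) = (p−1)(q−1) = 292·310 = 90520.
Need d with 25169·d ≡ 1 (mod 90520). Apply the extended Euclidean algorithm:
90520 = 3×25169 + 15013
25169 = 1×15013 + 10156
15013 = 1×10156 + 4857
10156 = 2×4857 + 442
4857 = 10×442 + 437
442 = 1×437 + 5
437 = 87×5 + 2
5 = 2×2 + 1
2 = 2×1 + 0
Back-substitute:
1 = 5 − 2·2
1 = −2·437 + 175·5
1 = 175·442 − 177·437
1 = −177·4857 + 1945·442
1 = 1945·10156 − 4067·4857
1 = −4067·15013 + 6012·10156
1 = 6012·25169 − 10079·15013
1 = −10079·90520 + 36249·25169
So 25169·36249 ≡ 1 (mod 90520), hence d = 36249.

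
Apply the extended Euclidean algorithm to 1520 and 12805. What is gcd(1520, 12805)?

5

Euclidean algorithm:
12805 = 8·1520 + 645
1520 = 2·645 + 230
645 = 2·230 + 185
230 = 1·185 + 45
185 = 4·45 + 5
45 = 9·5 + 0
gcd(1520, 12805) = 5.
Express as a combination:
5 = 185 − 4·45
5 = −4·230 + 5·185
5 = 5·645 − 14·230
5 = −14·1520 + 33·645
5 = 33·12805 − 278·1520
So 5 = (33)·12805 + (-278)·1520.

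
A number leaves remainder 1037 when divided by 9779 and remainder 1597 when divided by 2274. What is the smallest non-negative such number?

6846337

Write x = 1037 + 9779·k. Then 9779·k ≡ 1597 − 1037 ≡ 560 (mod 2274).
Need 9779⁻¹ mod 2274. Extended Euclid on (2274, 683):
2274 = 3×683 + 225
683 = 3×225 + 8
225 = 28×8 + 1
8 = 8×1 + 0
Back-substitute:
1 = 225 − 28·8
1 = −28·683 + 85·225
1 = 85·2274 − 283·683
9779⁻¹ ≡ 1991 (mod 2274), so k ≡ 1991·560 ≡ 700 (mod 2274).
x = 1037 + 9779·700 = 6846337.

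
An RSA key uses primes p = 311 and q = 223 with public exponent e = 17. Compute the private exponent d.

16193

φ(n) = (p−1)(q−1) = 310·222 = 68820.
Need d with 17·d ≡ 1 (mod 68820). Apply the extended Euclidean algorithm:
68820 = 4048*17 + 4
17 = 4*4 + 1
4 = 4*1 + 0
Back-substitute:
1 = 17 − 4·4
1 = −4·68820 + 16193·17
So 17·16193 ≡ 1 (mod 68820), hence d = 16193.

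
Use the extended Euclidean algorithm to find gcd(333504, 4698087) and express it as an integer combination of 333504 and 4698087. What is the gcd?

3

Repeated division:
4698087 = 14·333504 + 29031
333504 = 11·29031 + 14163
29031 = 2·14163 + 705
14163 = 20·705 + 63
705 = 11·63 + 12
63 = 5·12 + 3
12 = 4·3 + 0
gcd(333504, 4698087) = 3.
Express as a combination:
3 = 63 − 5·12
3 = −5·705 + 56·63
3 = 56·14163 − 1125·705
3 = −1125·29031 + 2306·14163
3 = 2306·333504 − 26491·29031
3 = −26491·4698087 + 373180·333504
So 3 = (-26491)·4698087 + (373180)·333504.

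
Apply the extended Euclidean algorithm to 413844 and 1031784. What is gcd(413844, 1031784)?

12

Repeated division:
1031784 = 2·413844 + 204096
413844 = 2·204096 + 5652
204096 = 36·5652 + 624
5652 = 9·624 + 36
624 = 17·36 + 12
36 = 3·12 + 0
gcd(413844, 1031784) = 12.
Back-substituting:
12 = 624 − 17·36
12 = −17·5652 + 154·624
12 = 154·204096 − 5561·5652
12 = −5561·413844 + 11276·204096
12 = 11276·1031784 − 28113·413844
So 12 = (11276)·1031784 + (-28113)·413844.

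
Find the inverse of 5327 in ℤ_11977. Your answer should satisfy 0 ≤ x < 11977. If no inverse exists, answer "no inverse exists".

no inverse exists

Euclidean algorithm on 11977, 5327:
11977 = 2×5327 + 1323
5327 = 4×1323 + 35
1323 = 37×35 + 28
35 = 1×28 + 7
28 = 4×7 + 0
The gcd is 7, not 1, hence no inverse exists.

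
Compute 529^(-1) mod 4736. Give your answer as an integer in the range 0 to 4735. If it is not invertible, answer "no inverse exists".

1137

Apply the Euclidean algorithm to 4736 and 529:
4736 = 8×529 + 504
529 = 1×504 + 25
504 = 20×25 + 4
25 = 6×4 + 1
4 = 4×1 + 0
gcd = 1, so the inverse exists. Back-substitute:
1 = 25 − 6·4
1 = −6·504 + 121·25
1 = 121·529 − 127·504
1 = −127·4736 + 1137·529
So 529·1137 ≡ 1 (mod 4736).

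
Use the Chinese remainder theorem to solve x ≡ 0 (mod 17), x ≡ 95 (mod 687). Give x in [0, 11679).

782

Write x = 0 + 17·k. Then 17·k ≡ 95 − 0 ≡ 95 (mod 687).
Need 17⁻¹ mod 687. Extended Euclid on (687, 17):
687 = 40×17 + 7
17 = 2×7 + 3
7 = 2×3 + 1
3 = 3×1 + 0
Back-substitute:
1 = 7 − 2·3
1 = −2·17 + 5·7
1 = 5·687 − 202·17
17⁻¹ ≡ 485 (mod 687), so k ≡ 485·95 ≡ 46 (mod 687).
x = 0 + 17·46 = 782.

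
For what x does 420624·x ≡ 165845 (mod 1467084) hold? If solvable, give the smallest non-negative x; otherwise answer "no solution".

no solution

gcd(420624, 1467084):
1467084 = 3×420624 + 205212
420624 = 2×205212 + 10200
205212 = 20×10200 + 1212
10200 = 8×1212 + 504
1212 = 2×504 + 204
504 = 2×204 + 96
204 = 2×96 + 12
96 = 8×12 + 0
gcd = 12, but 12 ∤ 165845, so the congruence has no solution.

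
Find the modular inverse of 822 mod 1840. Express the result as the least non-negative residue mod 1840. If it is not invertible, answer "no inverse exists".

Euclidean algorithm on 1840, 822:
1840 = 2×822 + 196
822 = 4×196 + 38
196 = 5×38 + 6
38 = 6×6 + 2
6 = 3×2 + 0
The gcd is 2, not 1, hence no inverse exists.

no inverse exists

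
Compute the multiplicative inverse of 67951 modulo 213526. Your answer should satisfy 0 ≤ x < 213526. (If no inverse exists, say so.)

Apply the Euclidean algorithm to 213526 and 67951:
213526 = 3·67951 + 9673
67951 = 7·9673 + 240
9673 = 40·240 + 73
240 = 3·73 + 21
73 = 3·21 + 10
21 = 2·10 + 1
10 = 10·1 + 0
The gcd is 1. Working backward:
1 = 21 − 2·10
1 = −2·73 + 7·21
1 = 7·240 − 23·73
1 = −23·9673 + 927·240
1 = 927·67951 − 6512·9673
1 = −6512·213526 + 20463·67951
So 67951·20463 ≡ 1 (mod 213526).

20463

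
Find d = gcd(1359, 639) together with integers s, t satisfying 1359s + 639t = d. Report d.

Apply Euclid's algorithm to 1359 and 639:
1359 = 2*639 + 81
639 = 7*81 + 72
81 = 1*72 + 9
72 = 8*9 + 0
gcd(1359, 639) = 9.
Working backward:
9 = 81 − 72
9 = −639 + 8·81
9 = 8·1359 − 17·639
So 9 = (8)·1359 + (-17)·639.

9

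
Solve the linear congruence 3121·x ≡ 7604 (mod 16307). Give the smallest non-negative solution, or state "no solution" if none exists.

9888

First find gcd(3121, 16307):
16307 = 5×3121 + 702
3121 = 4×702 + 313
702 = 2×313 + 76
313 = 4×76 + 9
76 = 8×9 + 4
9 = 2×4 + 1
4 = 4×1 + 0
gcd = 1, so a unique solution mod 16307 exists.
Back-substitute for the Bézout coefficients:
1 = 9 − 2·4
1 = −2·76 + 17·9
1 = 17·313 − 70·76
1 = −70·702 + 157·313
1 = 157·3121 − 698·702
1 = −698·16307 + 3647·3121
So 3121·(3647) ≡ 1 (mod 16307), giving 3121⁻¹ ≡ 3647.
x ≡ 3121⁻¹·7604 ≡ 3647·7604 ≡ 9888 (mod 16307).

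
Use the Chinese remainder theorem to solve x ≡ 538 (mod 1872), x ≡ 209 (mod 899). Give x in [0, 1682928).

60442

Write x = 538 + 1872·k. Then 1872·k ≡ 209 − 538 ≡ 570 (mod 899).
Need 1872⁻¹ mod 899. Extended Euclid on (899, 74):
899 = 12*74 + 11
74 = 6*11 + 8
11 = 1*8 + 3
8 = 2*3 + 2
3 = 1*2 + 1
2 = 2*1 + 0
Back-substitute:
1 = 3 − 2
1 = −8 + 3·3
1 = 3·11 − 4·8
1 = −4·74 + 27·11
1 = 27·899 − 328·74
1872⁻¹ ≡ 571 (mod 899), so k ≡ 571·570 ≡ 32 (mod 899).
x = 538 + 1872·32 = 60442.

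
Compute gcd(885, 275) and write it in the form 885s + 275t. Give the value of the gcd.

Apply Euclid's algorithm to 885 and 275:
885 = 3·275 + 60
275 = 4·60 + 35
60 = 1·35 + 25
35 = 1·25 + 10
25 = 2·10 + 5
10 = 2·5 + 0
gcd(885, 275) = 5.
Working backward:
5 = 25 − 2·10
5 = −2·35 + 3·25
5 = 3·60 − 5·35
5 = −5·275 + 23·60
5 = 23·885 − 74·275
So 5 = (23)·885 + (-74)·275.

5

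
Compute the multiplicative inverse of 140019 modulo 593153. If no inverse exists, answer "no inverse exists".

Euclidean algorithm on 593153, 140019:
593153 = 4×140019 + 33077
140019 = 4×33077 + 7711
33077 = 4×7711 + 2233
7711 = 3×2233 + 1012
2233 = 2×1012 + 209
1012 = 4×209 + 176
209 = 1×176 + 33
176 = 5×33 + 11
33 = 3×11 + 0
The gcd is 11, not 1, hence no inverse exists.

no inverse exists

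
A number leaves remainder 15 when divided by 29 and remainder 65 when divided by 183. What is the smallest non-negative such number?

3176

Write x = 15 + 29·k. Then 29·k ≡ 65 − 15 ≡ 50 (mod 183).
Need 29⁻¹ mod 183. Extended Euclid on (183, 29):
183 = 6·29 + 9
29 = 3·9 + 2
9 = 4·2 + 1
2 = 2·1 + 0
Back-substitute:
1 = 9 − 4·2
1 = −4·29 + 13·9
1 = 13·183 − 82·29
29⁻¹ ≡ 101 (mod 183), so k ≡ 101·50 ≡ 109 (mod 183).
x = 15 + 29·109 = 3176.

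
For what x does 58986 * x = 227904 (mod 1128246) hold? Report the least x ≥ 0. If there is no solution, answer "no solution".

102756

First find gcd(58986, 1128246):
1128246 = 19*58986 + 7512
58986 = 7*7512 + 6402
7512 = 1*6402 + 1110
6402 = 5*1110 + 852
1110 = 1*852 + 258
852 = 3*258 + 78
258 = 3*78 + 24
78 = 3*24 + 6
24 = 4*6 + 0
gcd = 6 and 6 | 227904, so solutions exist. Divide through by 6: 9831x ≡ 37984 (mod 188041).
Now find 9831⁻¹ mod 188041:
188041 = 19×9831 + 1252
9831 = 7×1252 + 1067
1252 = 1×1067 + 185
1067 = 5×185 + 142
185 = 1×142 + 43
142 = 3×43 + 13
43 = 3×13 + 4
13 = 3×4 + 1
4 = 4×1 + 0
Back-substitute:
1 = 13 − 3·4
1 = −3·43 + 10·13
1 = 10·142 − 33·43
1 = −33·185 + 43·142
1 = 43·1067 − 248·185
1 = −248·1252 + 291·1067
1 = 291·9831 − 2285·1252
1 = −2285·188041 + 43706·9831
So 9831⁻¹ ≡ 43706 (mod 188041).
Then x ≡ 43706·37984 ≡ 102756 (mod 188041); the smallest non-negative solution is x = 102756.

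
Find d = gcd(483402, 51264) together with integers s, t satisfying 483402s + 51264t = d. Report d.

6

Repeated division:
483402 = 9·51264 + 22026
51264 = 2·22026 + 7212
22026 = 3·7212 + 390
7212 = 18·390 + 192
390 = 2·192 + 6
192 = 32·6 + 0
gcd(483402, 51264) = 6.
Back-substituting:
6 = 390 − 2·192
6 = −2·7212 + 37·390
6 = 37·22026 − 113·7212
6 = −113·51264 + 263·22026
6 = 263·483402 − 2480·51264
So 6 = (263)·483402 + (-2480)·51264.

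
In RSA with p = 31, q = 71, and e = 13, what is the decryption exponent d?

φ(n) = (p−1)(q−1) = 30·70 = 2100.
Need d with 13·d ≡ 1 (mod 2100). Apply the extended Euclidean algorithm:
2100 = 161·13 + 7
13 = 1·7 + 6
7 = 1·6 + 1
6 = 6·1 + 0
Back-substitute:
1 = 7 − 6
1 = −13 + 2·7
1 = 2·2100 − 323·13
So 13·(-323) ≡ 1 (mod 2100), hence d ≡ -323 ≡ 1777 (mod 2100).

1777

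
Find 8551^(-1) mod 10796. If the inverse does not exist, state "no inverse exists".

3347

Extended Euclidean algorithm:
10796 = 1·8551 + 2245
8551 = 3·2245 + 1816
2245 = 1·1816 + 429
1816 = 4·429 + 100
429 = 4·100 + 29
100 = 3·29 + 13
29 = 2·13 + 3
13 = 4·3 + 1
3 = 3·1 + 0
Since gcd(8551, 10796) = 1, back-substitute to write 1 as a combination:
1 = 13 − 4·3
1 = −4·29 + 9·13
1 = 9·100 − 31·29
1 = −31·429 + 133·100
1 = 133·1816 − 563·429
1 = −563·2245 + 696·1816
1 = 696·8551 − 2651·2245
1 = −2651·10796 + 3347·8551
So 8551·3347 ≡ 1 (mod 10796).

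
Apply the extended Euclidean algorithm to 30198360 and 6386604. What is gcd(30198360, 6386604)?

12

Apply Euclid's algorithm to 30198360 and 6386604:
30198360 = 4×6386604 + 4651944
6386604 = 1×4651944 + 1734660
4651944 = 2×1734660 + 1182624
1734660 = 1×1182624 + 552036
1182624 = 2×552036 + 78552
552036 = 7×78552 + 2172
78552 = 36×2172 + 360
2172 = 6×360 + 12
360 = 30×12 + 0
gcd(30198360, 6386604) = 12.
Back-substituting:
12 = 2172 − 6·360
12 = −6·78552 + 217·2172
12 = 217·552036 − 1525·78552
12 = −1525·1182624 + 3267·552036
12 = 3267·1734660 − 4792·1182624
12 = −4792·4651944 + 12851·1734660
12 = 12851·6386604 − 17643·4651944
12 = −17643·30198360 + 83423·6386604
So 12 = (-17643)·30198360 + (83423)·6386604.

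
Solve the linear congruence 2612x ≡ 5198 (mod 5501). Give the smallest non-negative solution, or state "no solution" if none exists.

First find gcd(2612, 5501):
5501 = 2×2612 + 277
2612 = 9×277 + 119
277 = 2×119 + 39
119 = 3×39 + 2
39 = 19×2 + 1
2 = 2×1 + 0
gcd = 1, so a unique solution mod 5501 exists.
Back-substitute for the Bézout coefficients:
1 = 39 − 19·2
1 = −19·119 + 58·39
1 = 58·277 − 135·119
1 = −135·2612 + 1273·277
1 = 1273·5501 − 2681·2612
So 2612·(-2681) ≡ 1 (mod 5501), giving 2612⁻¹ ≡ 2820.
x ≡ 2612⁻¹·5198 ≡ 2820·5198 ≡ 3696 (mod 5501).

3696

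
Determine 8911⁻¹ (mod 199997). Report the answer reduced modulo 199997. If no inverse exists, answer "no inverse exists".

no inverse exists

Compute gcd(8911, 199997):
199997 = 22*8911 + 3955
8911 = 2*3955 + 1001
3955 = 3*1001 + 952
1001 = 1*952 + 49
952 = 19*49 + 21
49 = 2*21 + 7
21 = 3*7 + 0
Since gcd = 7 > 1, 8911 is not a unit mod 199997.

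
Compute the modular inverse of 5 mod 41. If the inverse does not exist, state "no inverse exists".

Apply the Euclidean algorithm to 41 and 5:
41 = 8×5 + 1
5 = 5×1 + 0
The gcd is 1. Working backward:
1 = 41 − 8·5
So 5·(-8) ≡ 1 (mod 41), and -8 ≡ 33 (mod 41).

33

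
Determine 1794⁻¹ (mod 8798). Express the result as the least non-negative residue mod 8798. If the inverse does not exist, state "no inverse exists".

no inverse exists

Compute gcd(1794, 8798):
8798 = 4*1794 + 1622
1794 = 1*1622 + 172
1622 = 9*172 + 74
172 = 2*74 + 24
74 = 3*24 + 2
24 = 12*2 + 0
Since gcd = 2 > 1, 1794 is not a unit mod 8798.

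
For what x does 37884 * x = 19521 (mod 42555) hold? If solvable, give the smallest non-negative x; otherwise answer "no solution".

11639

First find gcd(37884, 42555):
42555 = 1*37884 + 4671
37884 = 8*4671 + 516
4671 = 9*516 + 27
516 = 19*27 + 3
27 = 9*3 + 0
gcd = 3 and 3 | 19521, so solutions exist. Divide through by 3: 12628x ≡ 6507 (mod 14185).
Now find 12628⁻¹ mod 14185:
14185 = 1×12628 + 1557
12628 = 8×1557 + 172
1557 = 9×172 + 9
172 = 19×9 + 1
9 = 9×1 + 0
Back-substitute:
1 = 172 − 19·9
1 = −19·1557 + 172·172
1 = 172·12628 − 1395·1557
1 = −1395·14185 + 1567·12628
So 12628⁻¹ ≡ 1567 (mod 14185).
Then x ≡ 1567·6507 ≡ 11639 (mod 14185); the smallest non-negative solution is x = 11639.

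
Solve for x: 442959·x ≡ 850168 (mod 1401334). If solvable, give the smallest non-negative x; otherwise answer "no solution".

First find gcd(442959, 1401334):
1401334 = 3×442959 + 72457
442959 = 6×72457 + 8217
72457 = 8×8217 + 6721
8217 = 1×6721 + 1496
6721 = 4×1496 + 737
1496 = 2×737 + 22
737 = 33×22 + 11
22 = 2×11 + 0
gcd = 11 and 11 | 850168, so solutions exist. Divide through by 11: 40269x ≡ 77288 (mod 127394).
Now find 40269⁻¹ mod 127394:
127394 = 3×40269 + 6587
40269 = 6×6587 + 747
6587 = 8×747 + 611
747 = 1×611 + 136
611 = 4×136 + 67
136 = 2×67 + 2
67 = 33×2 + 1
2 = 2×1 + 0
Back-substitute:
1 = 67 − 33·2
1 = −33·136 + 67·67
1 = 67·611 − 301·136
1 = −301·747 + 368·611
1 = 368·6587 − 3245·747
1 = −3245·40269 + 19838·6587
1 = 19838·127394 − 62759·40269
So 40269·(-62759) ≡ 1 (mod 127394), i.e. 40269⁻¹ ≡ 64635.
Then x ≡ 64635·77288 ≡ 8958 (mod 127394); the smallest non-negative solution is x = 8958.

8958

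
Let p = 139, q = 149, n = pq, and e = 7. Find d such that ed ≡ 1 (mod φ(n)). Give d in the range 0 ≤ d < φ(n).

11671

φ(n) = (p−1)(q−1) = 138·148 = 20424.
Need d with 7·d ≡ 1 (mod 20424). Apply the extended Euclidean algorithm:
20424 = 2917×7 + 5
7 = 1×5 + 2
5 = 2×2 + 1
2 = 2×1 + 0
Back-substitute:
1 = 5 − 2·2
1 = −2·7 + 3·5
1 = 3·20424 − 8753·7
So 7·(-8753) ≡ 1 (mod 20424), hence d ≡ -8753 ≡ 11671 (mod 20424).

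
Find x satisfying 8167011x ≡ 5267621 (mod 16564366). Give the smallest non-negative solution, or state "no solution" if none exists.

2324635

First find gcd(8167011, 16564366):
16564366 = 2*8167011 + 230344
8167011 = 35*230344 + 104971
230344 = 2*104971 + 20402
104971 = 5*20402 + 2961
20402 = 6*2961 + 2636
2961 = 1*2636 + 325
2636 = 8*325 + 36
325 = 9*36 + 1
36 = 36*1 + 0
gcd = 1, so a unique solution mod 16564366 exists.
Back-substitute for the Bézout coefficients:
1 = 325 − 9·36
1 = −9·2636 + 73·325
1 = 73·2961 − 82·2636
1 = −82·20402 + 565·2961
1 = 565·104971 − 2907·20402
1 = −2907·230344 + 6379·104971
1 = 6379·8167011 − 226172·230344
1 = −226172·16564366 + 458723·8167011
So 8167011·(458723) ≡ 1 (mod 16564366), giving 8167011⁻¹ ≡ 458723.
x ≡ 8167011⁻¹·5267621 ≡ 458723·5267621 ≡ 2324635 (mod 16564366).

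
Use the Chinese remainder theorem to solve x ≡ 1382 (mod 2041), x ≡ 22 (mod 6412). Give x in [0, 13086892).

Write x = 1382 + 2041·k. Then 2041·k ≡ 22 − 1382 ≡ 5052 (mod 6412).
Need 2041⁻¹ mod 6412. Extended Euclid on (6412, 2041):
6412 = 3*2041 + 289
2041 = 7*289 + 18
289 = 16*18 + 1
18 = 18*1 + 0
Back-substitute:
1 = 289 − 16·18
1 = −16·2041 + 113·289
1 = 113·6412 − 355·2041
2041⁻¹ ≡ 6057 (mod 6412), so k ≡ 6057·5052 ≡ 1900 (mod 6412).
x = 1382 + 2041·1900 = 3879282.

3879282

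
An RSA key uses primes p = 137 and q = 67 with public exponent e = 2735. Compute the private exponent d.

φ(n) = (p−1)(q−1) = 136·66 = 8976.
Need d with 2735·d ≡ 1 (mod 8976). Apply the extended Euclidean algorithm:
8976 = 3·2735 + 771
2735 = 3·771 + 422
771 = 1·422 + 349
422 = 1·349 + 73
349 = 4·73 + 57
73 = 1·57 + 16
57 = 3·16 + 9
16 = 1·9 + 7
9 = 1·7 + 2
7 = 3·2 + 1
2 = 2·1 + 0
Back-substitute:
1 = 7 − 3·2
1 = −3·9 + 4·7
1 = 4·16 − 7·9
1 = −7·57 + 25·16
1 = 25·73 − 32·57
1 = −32·349 + 153·73
1 = 153·422 − 185·349
1 = −185·771 + 338·422
1 = 338·2735 − 1199·771
1 = −1199·8976 + 3935·2735
So 2735·3935 ≡ 1 (mod 8976), hence d = 3935.

3935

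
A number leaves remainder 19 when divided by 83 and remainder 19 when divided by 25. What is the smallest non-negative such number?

19

Write x = 19 + 83·k. Then 83·k ≡ 19 − 19 ≡ 0 (mod 25).
Need 83⁻¹ mod 25. Extended Euclid on (25, 8):
25 = 3·8 + 1
8 = 8·1 + 0
Back-substitute:
1 = 25 − 3·8
83⁻¹ ≡ 22 (mod 25), so k ≡ 22·0 ≡ 0 (mod 25).
x = 19 + 83·0 = 19.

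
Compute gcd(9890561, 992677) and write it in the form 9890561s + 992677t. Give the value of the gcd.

1

Euclidean algorithm:
9890561 = 9*992677 + 956468
992677 = 1*956468 + 36209
956468 = 26*36209 + 15034
36209 = 2*15034 + 6141
15034 = 2*6141 + 2752
6141 = 2*2752 + 637
2752 = 4*637 + 204
637 = 3*204 + 25
204 = 8*25 + 4
25 = 6*4 + 1
4 = 4*1 + 0
gcd(9890561, 992677) = 1.
Express as a combination:
1 = 25 − 6·4
1 = −6·204 + 49·25
1 = 49·637 − 153·204
1 = −153·2752 + 661·637
1 = 661·6141 − 1475·2752
1 = −1475·15034 + 3611·6141
1 = 3611·36209 − 8697·15034
1 = −8697·956468 + 229733·36209
1 = 229733·992677 − 238430·956468
1 = −238430·9890561 + 2375603·992677
So 1 = (-238430)·9890561 + (2375603)·992677.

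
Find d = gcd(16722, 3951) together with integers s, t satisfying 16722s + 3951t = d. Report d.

9

Apply Euclid's algorithm to 16722 and 3951:
16722 = 4*3951 + 918
3951 = 4*918 + 279
918 = 3*279 + 81
279 = 3*81 + 36
81 = 2*36 + 9
36 = 4*9 + 0
gcd(16722, 3951) = 9.
Working backward:
9 = 81 − 2·36
9 = −2·279 + 7·81
9 = 7·918 − 23·279
9 = −23·3951 + 99·918
9 = 99·16722 − 419·3951
So 9 = (99)·16722 + (-419)·3951.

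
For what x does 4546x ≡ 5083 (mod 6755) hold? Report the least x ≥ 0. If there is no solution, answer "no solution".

First find gcd(4546, 6755):
6755 = 1×4546 + 2209
4546 = 2×2209 + 128
2209 = 17×128 + 33
128 = 3×33 + 29
33 = 1×29 + 4
29 = 7×4 + 1
4 = 4×1 + 0
gcd = 1, so a unique solution mod 6755 exists.
Back-substitute for the Bézout coefficients:
1 = 29 − 7·4
1 = −7·33 + 8·29
1 = 8·128 − 31·33
1 = −31·2209 + 535·128
1 = 535·4546 − 1101·2209
1 = −1101·6755 + 1636·4546
So 4546·(1636) ≡ 1 (mod 6755), giving 4546⁻¹ ≡ 1636.
x ≡ 4546⁻¹·5083 ≡ 1636·5083 ≡ 383 (mod 6755).

383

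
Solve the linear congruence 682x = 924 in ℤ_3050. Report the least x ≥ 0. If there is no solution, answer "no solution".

1182

First find gcd(682, 3050):
3050 = 4×682 + 322
682 = 2×322 + 38
322 = 8×38 + 18
38 = 2×18 + 2
18 = 9×2 + 0
gcd = 2 and 2 | 924, so solutions exist. Divide through by 2: 341x ≡ 462 (mod 1525).
Now find 341⁻¹ mod 1525:
1525 = 4×341 + 161
341 = 2×161 + 19
161 = 8×19 + 9
19 = 2×9 + 1
9 = 9×1 + 0
Back-substitute:
1 = 19 − 2·9
1 = −2·161 + 17·19
1 = 17·341 − 36·161
1 = −36·1525 + 161·341
So 341⁻¹ ≡ 161 (mod 1525).
Then x ≡ 161·462 ≡ 1182 (mod 1525); the smallest non-negative solution is x = 1182.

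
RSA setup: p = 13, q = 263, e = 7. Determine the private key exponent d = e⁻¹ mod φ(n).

2695

φ(n) = (p−1)(q−1) = 12·262 = 3144.
Need d with 7·d ≡ 1 (mod 3144). Apply the extended Euclidean algorithm:
3144 = 449·7 + 1
7 = 7·1 + 0
Back-substitute:
1 = 3144 − 449·7
So 7·(-449) ≡ 1 (mod 3144), hence d ≡ -449 ≡ 2695 (mod 3144).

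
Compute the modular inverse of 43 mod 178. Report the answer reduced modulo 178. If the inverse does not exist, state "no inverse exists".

29

Apply the Euclidean algorithm to 178 and 43:
178 = 4*43 + 6
43 = 7*6 + 1
6 = 6*1 + 0
The gcd is 1. Working backward:
1 = 43 − 7·6
1 = −7·178 + 29·43
So 43·29 ≡ 1 (mod 178).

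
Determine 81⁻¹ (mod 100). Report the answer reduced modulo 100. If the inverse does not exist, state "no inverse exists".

21

Extended Euclidean algorithm:
100 = 1×81 + 19
81 = 4×19 + 5
19 = 3×5 + 4
5 = 1×4 + 1
4 = 4×1 + 0
Since gcd(81, 100) = 1, back-substitute to write 1 as a combination:
1 = 5 − 4
1 = −19 + 4·5
1 = 4·81 − 17·19
1 = −17·100 + 21·81
So 81·21 ≡ 1 (mod 100).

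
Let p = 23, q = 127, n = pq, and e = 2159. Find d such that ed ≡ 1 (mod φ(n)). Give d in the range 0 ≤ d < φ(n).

φ(n) = (p−1)(q−1) = 22·126 = 2772.
Need d with 2159·d ≡ 1 (mod 2772). Apply the extended Euclidean algorithm:
2772 = 1×2159 + 613
2159 = 3×613 + 320
613 = 1×320 + 293
320 = 1×293 + 27
293 = 10×27 + 23
27 = 1×23 + 4
23 = 5×4 + 3
4 = 1×3 + 1
3 = 3×1 + 0
Back-substitute:
1 = 4 − 3
1 = −23 + 6·4
1 = 6·27 − 7·23
1 = −7·293 + 76·27
1 = 76·320 − 83·293
1 = −83·613 + 159·320
1 = 159·2159 − 560·613
1 = −560·2772 + 719·2159
So 2159·719 ≡ 1 (mod 2772), hence d = 719.

719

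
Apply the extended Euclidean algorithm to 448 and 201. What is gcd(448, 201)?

Apply Euclid's algorithm to 448 and 201:
448 = 2*201 + 46
201 = 4*46 + 17
46 = 2*17 + 12
17 = 1*12 + 5
12 = 2*5 + 2
5 = 2*2 + 1
2 = 2*1 + 0
gcd(448, 201) = 1.
Back-substituting:
1 = 5 − 2·2
1 = −2·12 + 5·5
1 = 5·17 − 7·12
1 = −7·46 + 19·17
1 = 19·201 − 83·46
1 = −83·448 + 185·201
So 1 = (-83)·448 + (185)·201.

1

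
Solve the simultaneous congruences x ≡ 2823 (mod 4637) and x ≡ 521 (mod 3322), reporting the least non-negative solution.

Write x = 2823 + 4637·k. Then 4637·k ≡ 521 − 2823 ≡ 1020 (mod 3322).
Need 4637⁻¹ mod 3322. Extended Euclid on (3322, 1315):
3322 = 2×1315 + 692
1315 = 1×692 + 623
692 = 1×623 + 69
623 = 9×69 + 2
69 = 34×2 + 1
2 = 2×1 + 0
Back-substitute:
1 = 69 − 34·2
1 = −34·623 + 307·69
1 = 307·692 − 341·623
1 = −341·1315 + 648·692
1 = 648·3322 − 1637·1315
4637⁻¹ ≡ 1685 (mod 3322), so k ≡ 1685·1020 ≡ 1226 (mod 3322).
x = 2823 + 4637·1226 = 5687785.

5687785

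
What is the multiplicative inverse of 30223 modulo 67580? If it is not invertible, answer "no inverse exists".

4727

Run Euclid on (67580, 30223):
67580 = 2×30223 + 7134
30223 = 4×7134 + 1687
7134 = 4×1687 + 386
1687 = 4×386 + 143
386 = 2×143 + 100
143 = 1×100 + 43
100 = 2×43 + 14
43 = 3×14 + 1
14 = 14×1 + 0
gcd = 1, so the inverse exists. Back-substitute:
1 = 43 − 3·14
1 = −3·100 + 7·43
1 = 7·143 − 10·100
1 = −10·386 + 27·143
1 = 27·1687 − 118·386
1 = −118·7134 + 499·1687
1 = 499·30223 − 2114·7134
1 = −2114·67580 + 4727·30223
So 30223·4727 ≡ 1 (mod 67580).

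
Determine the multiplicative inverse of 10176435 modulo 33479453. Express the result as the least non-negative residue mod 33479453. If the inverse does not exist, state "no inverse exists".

gcd(33479453, 10176435) by repeated division:
33479453 = 3×10176435 + 2950148
10176435 = 3×2950148 + 1325991
2950148 = 2×1325991 + 298166
1325991 = 4×298166 + 133327
298166 = 2×133327 + 31512
133327 = 4×31512 + 7279
31512 = 4×7279 + 2396
7279 = 3×2396 + 91
2396 = 26×91 + 30
91 = 3×30 + 1
30 = 30×1 + 0
The gcd is 1. Working backward:
1 = 91 − 3·30
1 = −3·2396 + 79·91
1 = 79·7279 − 240·2396
1 = −240·31512 + 1039·7279
1 = 1039·133327 − 4396·31512
1 = −4396·298166 + 9831·133327
1 = 9831·1325991 − 43720·298166
1 = −43720·2950148 + 97271·1325991
1 = 97271·10176435 − 335533·2950148
1 = −335533·33479453 + 1103870·10176435
So 10176435·1103870 ≡ 1 (mod 33479453).

1103870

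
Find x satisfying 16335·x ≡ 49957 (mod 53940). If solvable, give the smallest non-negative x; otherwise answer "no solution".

no solution

gcd(16335, 53940):
53940 = 3*16335 + 4935
16335 = 3*4935 + 1530
4935 = 3*1530 + 345
1530 = 4*345 + 150
345 = 2*150 + 45
150 = 3*45 + 15
45 = 3*15 + 0
gcd = 15, but 15 ∤ 49957, so the congruence has no solution.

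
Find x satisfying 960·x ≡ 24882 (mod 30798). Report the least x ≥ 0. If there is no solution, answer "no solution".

58

First find gcd(960, 30798):
30798 = 32×960 + 78
960 = 12×78 + 24
78 = 3×24 + 6
24 = 4×6 + 0
gcd = 6 and 6 | 24882, so solutions exist. Divide through by 6: 160x ≡ 4147 (mod 5133).
Now find 160⁻¹ mod 5133:
5133 = 32·160 + 13
160 = 12·13 + 4
13 = 3·4 + 1
4 = 4·1 + 0
Back-substitute:
1 = 13 − 3·4
1 = −3·160 + 37·13
1 = 37·5133 − 1187·160
So 160·(-1187) ≡ 1 (mod 5133), i.e. 160⁻¹ ≡ 3946.
Then x ≡ 3946·4147 ≡ 58 (mod 5133); the smallest non-negative solution is x = 58.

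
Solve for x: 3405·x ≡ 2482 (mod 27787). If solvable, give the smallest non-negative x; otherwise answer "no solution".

First find gcd(3405, 27787):
27787 = 8*3405 + 547
3405 = 6*547 + 123
547 = 4*123 + 55
123 = 2*55 + 13
55 = 4*13 + 3
13 = 4*3 + 1
3 = 3*1 + 0
gcd = 1, so a unique solution mod 27787 exists.
Back-substitute for the Bézout coefficients:
1 = 13 − 4·3
1 = −4·55 + 17·13
1 = 17·123 − 38·55
1 = −38·547 + 169·123
1 = 169·3405 − 1052·547
1 = −1052·27787 + 8585·3405
So 3405·(8585) ≡ 1 (mod 27787), giving 3405⁻¹ ≡ 8585.
x ≡ 3405⁻¹·2482 ≡ 8585·2482 ≡ 23128 (mod 27787).

23128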